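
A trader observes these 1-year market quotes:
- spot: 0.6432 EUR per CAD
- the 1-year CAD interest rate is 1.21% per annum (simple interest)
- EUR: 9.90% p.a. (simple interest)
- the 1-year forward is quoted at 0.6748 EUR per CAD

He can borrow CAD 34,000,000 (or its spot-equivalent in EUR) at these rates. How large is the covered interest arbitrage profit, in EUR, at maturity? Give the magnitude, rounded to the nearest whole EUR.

EUR 812,998

T = 1 year.
Keep in CAD, deliver into the forward: 34,000,000·1.012100·0.6748 = EUR 23,220,812.72.
Swap to EUR now, deposit: 34,000,000·0.6432·1.099000 = EUR 24,033,811.20.
The quoted forward undervalues CAD, so borrow CAD, convert to EUR at spot, deposit the EUR at 9.90%, and buy CAD forward at 0.6748 to cover the loan.
The gap between the two covered legs is EUR 812,998.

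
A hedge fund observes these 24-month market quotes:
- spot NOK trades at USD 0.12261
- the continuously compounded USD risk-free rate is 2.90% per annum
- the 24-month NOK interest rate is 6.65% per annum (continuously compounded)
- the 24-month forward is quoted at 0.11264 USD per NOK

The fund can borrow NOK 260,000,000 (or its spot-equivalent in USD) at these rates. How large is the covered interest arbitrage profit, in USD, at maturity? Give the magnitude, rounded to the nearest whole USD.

USD 329,840

T = 2 years.
Invest the NOK and cover forward: 260,000,000 × 1.1422499983 × 0.11264 = USD 33,452,390.35.
Convert at spot and invest in USD: 260,000,000 × 0.12261 × 1.0597149957 = USD 33,782,230.46.
The quoted forward undervalues NOK, so borrow NOK, convert to USD at spot, deposit the USD at 2.90%, and buy NOK forward at 0.11264 to cover the loan.
Arbitrage profit = |33,452,390.35 − 33,782,230.46| = USD 329,840.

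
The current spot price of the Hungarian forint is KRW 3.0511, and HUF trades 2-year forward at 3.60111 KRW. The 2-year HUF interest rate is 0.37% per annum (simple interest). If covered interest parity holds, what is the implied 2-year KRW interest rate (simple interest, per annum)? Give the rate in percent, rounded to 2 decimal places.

9.45%

T = 2 years.
By CIP, F/S equals the KRW-to-HUF growth ratio: 3.60111/3.0511 = 1.1802661.
The HUF side grows by 1 + 0.0037×2 = 1.007400.
So the KRW growth factor = 1.1890001.
r = (1.1890001 − 1)/2 = 0.094500 → 9.45%.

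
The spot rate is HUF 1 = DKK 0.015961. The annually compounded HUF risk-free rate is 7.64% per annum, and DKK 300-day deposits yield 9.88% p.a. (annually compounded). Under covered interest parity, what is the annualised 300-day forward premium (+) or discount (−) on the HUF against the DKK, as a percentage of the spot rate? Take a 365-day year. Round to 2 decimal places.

+2.08%

T = 300/365 years.
CIP forward (DKK per HUF) = 0.015961 × 1.0805174/1.0623797 = 0.016233498.
(F − S)/S ÷ T = (0.016233498 − 0.015961)/0.015961/(300/365) = 0.020772 → 2.08%.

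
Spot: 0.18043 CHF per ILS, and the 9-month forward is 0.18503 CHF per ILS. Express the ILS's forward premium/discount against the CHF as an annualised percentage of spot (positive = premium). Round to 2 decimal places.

+3.40%

T = 9/12 years.
(F − S)/S = (0.18503 − 0.18043)/0.18043 = 0.0254947.
×(1/T) gives 3.40% p.a.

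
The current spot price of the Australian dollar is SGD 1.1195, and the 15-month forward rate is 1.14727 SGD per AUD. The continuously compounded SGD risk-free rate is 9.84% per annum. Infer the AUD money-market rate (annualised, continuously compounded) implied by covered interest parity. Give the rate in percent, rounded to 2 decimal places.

7.88%

T = 15/12 years.
CIP gives F = S · g_SGD/g_AUD, so g_SGD/g_AUD = 1.14727/1.1195 = 1.0248057.
The SGD side grows by e^(0.0984×15/12) = 1.1308844.
That pins the AUD growth at 1.103511.
Take logs: ln 1.103511 / (15/12) = 0.078798, so 7.88%.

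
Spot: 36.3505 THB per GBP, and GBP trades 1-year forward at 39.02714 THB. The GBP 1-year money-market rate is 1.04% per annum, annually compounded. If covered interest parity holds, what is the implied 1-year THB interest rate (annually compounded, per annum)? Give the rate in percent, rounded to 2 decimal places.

T = 1 year.
CIP gives F = S · g_THB/g_GBP, so g_THB/g_GBP = 39.02714/36.3505 = 1.0736342.
GBP growth factor: (1 + 0.0104)^1 = 1.010400.
So the THB growth factor = 1.084800.
r = 1.084800^(1/1) − 1 = 0.084800 → 8.48%.

8.48%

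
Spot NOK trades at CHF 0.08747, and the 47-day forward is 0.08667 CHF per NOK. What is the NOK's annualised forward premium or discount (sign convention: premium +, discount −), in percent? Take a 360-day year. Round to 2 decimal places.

T = 47/360 years.
NOK trades forward at -0.91460% vs spot over the period.
Per annum: -0.0091460 / (47/360) = -0.070054 = -7.01%.

-7.01%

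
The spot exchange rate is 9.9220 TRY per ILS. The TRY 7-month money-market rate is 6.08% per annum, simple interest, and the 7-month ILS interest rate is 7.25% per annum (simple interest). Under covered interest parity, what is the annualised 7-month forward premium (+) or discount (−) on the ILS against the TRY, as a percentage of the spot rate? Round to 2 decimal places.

-1.12%

T = 7/12 years.
CIP forward (TRY per ILS) = 9.922 × 1.0354667/1.0422917 = 9.8570300.
(F − S)/S ÷ T = (9.8570300 − 9.922)/9.922/(7/12) = -0.011225 → -1.12%.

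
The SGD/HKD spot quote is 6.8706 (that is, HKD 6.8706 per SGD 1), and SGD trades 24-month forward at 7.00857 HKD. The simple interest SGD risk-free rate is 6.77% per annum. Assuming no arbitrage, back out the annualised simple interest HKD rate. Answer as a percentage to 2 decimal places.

7.91%

T = 2 years.
CIP gives F = S · g_HKD/g_SGD, so g_HKD/g_SGD = 7.00857/6.8706 = 1.0200812.
The SGD side grows by 1 + 0.0677×2 = 1.135400.
So the HKD growth factor = 1.1582002.
r = (1.1582002 − 1)/2 = 0.079100 → 7.91%.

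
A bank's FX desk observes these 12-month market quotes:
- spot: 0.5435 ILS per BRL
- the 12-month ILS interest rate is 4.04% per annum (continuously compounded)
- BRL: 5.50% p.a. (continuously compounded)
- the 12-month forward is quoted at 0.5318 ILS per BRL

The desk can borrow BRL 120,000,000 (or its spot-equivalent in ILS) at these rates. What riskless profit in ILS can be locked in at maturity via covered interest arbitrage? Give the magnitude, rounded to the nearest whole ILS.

T = 1 year.
Keep in BRL, deliver into the forward: 120,000,000·1.0565406147·0.5318 = ILS 67,424,195.87.
Swap to ILS now, deposit: 120,000,000·0.5435·1.0412271818 = ILS 67,908,836.80.
The quoted forward undervalues BRL, so borrow BRL, convert to ILS at spot, deposit the ILS at 4.04%, and buy BRL forward at 0.5318 to cover the loan.
Profit = 67,908,836.80 − 67,424,195.87 = ILS 484,641.

ILS 484,641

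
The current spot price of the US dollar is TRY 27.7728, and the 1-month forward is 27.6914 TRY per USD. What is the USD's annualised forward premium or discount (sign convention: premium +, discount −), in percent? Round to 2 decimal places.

T = 1/12 years.
USD trades forward at -0.29309% vs spot over the period.
×(1/T) gives -3.52% p.a.

-3.52%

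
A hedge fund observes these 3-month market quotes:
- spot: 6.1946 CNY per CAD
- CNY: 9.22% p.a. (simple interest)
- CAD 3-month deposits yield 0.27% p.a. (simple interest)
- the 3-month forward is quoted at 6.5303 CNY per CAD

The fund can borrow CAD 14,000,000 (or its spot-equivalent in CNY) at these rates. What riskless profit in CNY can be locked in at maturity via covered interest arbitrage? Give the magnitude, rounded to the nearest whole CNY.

T = 3/12 years.
Keep in CAD, deliver into the forward: 14,000,000·1.000675·6.5303 = CNY 91,485,911.34.
Swap to CNY now, deposit: 14,000,000·6.1946·1.023050 = CNY 88,723,397.42.
The quoted forward overvalues CAD, so borrow CNY, buy CAD at spot, deposit the CAD at 0.27%, and sell the proceeds forward at 6.5303.
The gap between the two covered legs is CNY 2,762,514.

CNY 2,762,514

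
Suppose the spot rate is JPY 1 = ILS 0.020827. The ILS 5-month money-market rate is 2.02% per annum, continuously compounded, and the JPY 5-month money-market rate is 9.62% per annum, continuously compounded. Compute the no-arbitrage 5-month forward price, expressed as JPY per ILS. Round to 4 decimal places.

49.5594

T = 5/12 years.
ILS growth factor: e^(0.0202×5/12) = 1.00845219.
JPY growth factor: e^(0.0962×5/12) = 1.04089751.
Forward (ILS per JPY) = 0.020827 × 1.00845219 / 1.04089751 = 0.020177812.
Invert for JPY per ILS: 1 / 0.020177812 = 49.5594.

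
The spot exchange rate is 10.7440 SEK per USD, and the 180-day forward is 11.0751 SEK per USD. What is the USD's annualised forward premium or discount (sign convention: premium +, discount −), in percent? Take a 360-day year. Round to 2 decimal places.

+6.16%

T = 180/360 years.
Period premium: (11.0751 − 10.744)/10.744 = 0.0308172.
Per annum: 0.0308172 / (180/360) = 0.061634 = 6.16%.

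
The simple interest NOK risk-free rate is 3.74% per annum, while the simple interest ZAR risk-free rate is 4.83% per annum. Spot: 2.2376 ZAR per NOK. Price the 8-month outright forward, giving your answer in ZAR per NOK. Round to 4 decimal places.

T = 8/12 years.
ZAR accumulates by 1 + 0.0483×8/12 = 1.032200.
NOK accumulates by 1 + 0.0374×8/12 = 1.0249333.
So F = 2.2376 × 1.032200 / 1.0249333 = 2.253464 (ZAR/NOK).

2.2535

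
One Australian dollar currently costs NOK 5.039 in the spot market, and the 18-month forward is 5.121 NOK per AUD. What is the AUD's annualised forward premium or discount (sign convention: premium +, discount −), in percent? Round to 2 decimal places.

+1.08%

T = 18/12 years.
AUD trades forward at +1.62731% vs spot over the period.
Annualise by dividing by T: 0.0162731 / (18/12) = 0.010849 → 1.08%.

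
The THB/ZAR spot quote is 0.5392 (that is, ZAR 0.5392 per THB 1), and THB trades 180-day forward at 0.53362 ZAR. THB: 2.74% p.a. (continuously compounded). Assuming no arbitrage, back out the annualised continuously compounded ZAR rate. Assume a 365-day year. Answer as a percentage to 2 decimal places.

T = 180/365 years.
F/S = 0.53362/0.5392 = 0.9896513 = (growth of ZAR) / (growth of THB).
THB growth factor: e^(0.0274×180/365) = 1.013604.
That pins the ZAR growth at 1.0031145.
Take logs: ln 1.0031145 / (180/365) = 0.006306, so 0.63%.

0.63%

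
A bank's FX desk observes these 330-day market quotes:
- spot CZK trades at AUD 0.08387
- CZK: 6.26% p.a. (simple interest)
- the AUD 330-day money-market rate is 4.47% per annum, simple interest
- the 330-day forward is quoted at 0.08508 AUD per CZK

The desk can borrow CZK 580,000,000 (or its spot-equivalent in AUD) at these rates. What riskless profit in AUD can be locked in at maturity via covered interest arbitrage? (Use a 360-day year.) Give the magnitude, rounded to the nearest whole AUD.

T = 330/360 years.
Route A — deposit CZK, sell forward: 580,000,000 × 1.0573833333 × 0.08508 = AUD 52,178,060.92.
Route B — convert at spot, deposit AUD: 580,000,000 × 0.08387 × 1.040975 = AUD 50,637,812.49.
The quoted forward overvalues CZK, so borrow AUD, buy CZK at spot, deposit the CZK at 6.26%, and sell the proceeds forward at 0.08508.
Profit = 52,178,060.92 − 50,637,812.49 = AUD 1,540,248.

AUD 1,540,248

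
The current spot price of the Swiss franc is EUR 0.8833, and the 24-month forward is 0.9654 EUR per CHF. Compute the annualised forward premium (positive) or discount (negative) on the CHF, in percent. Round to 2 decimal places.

T = 2 years.
Period premium: (0.9654 − 0.8833)/0.8833 = 0.0929469.
Annualise by dividing by T: 0.0929469 / 2 = 0.046473 → 4.65%.

+4.65%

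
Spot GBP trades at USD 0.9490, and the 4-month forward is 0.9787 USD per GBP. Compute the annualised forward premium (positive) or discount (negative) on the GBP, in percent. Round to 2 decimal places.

T = 4/12 years.
GBP trades forward at +3.12961% vs spot over the period.
Annualise by dividing by T: 0.0312961 / (4/12) = 0.093888 → 9.39%.

+9.39%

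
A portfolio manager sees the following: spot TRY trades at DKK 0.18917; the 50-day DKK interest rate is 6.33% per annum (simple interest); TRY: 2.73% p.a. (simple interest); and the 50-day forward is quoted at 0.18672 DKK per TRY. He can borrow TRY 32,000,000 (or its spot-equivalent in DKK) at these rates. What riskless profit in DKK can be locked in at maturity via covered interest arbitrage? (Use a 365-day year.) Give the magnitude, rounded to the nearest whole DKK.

DKK 108,546

T = 50/365 years.
Invest the TRY and cover forward: 32,000,000 × 1.003739726 × 0.18672 = DKK 5,997,385.01.
Convert at spot and invest in DKK: 32,000,000 × 0.18917 × 1.008671233 = DKK 6,105,930.79.
The quoted forward undervalues TRY, so borrow TRY, convert to DKK at spot, deposit the DKK at 6.33%, and buy TRY forward at 0.18672 to cover the loan.
Profit = 6,105,930.79 − 5,997,385.01 = DKK 108,546.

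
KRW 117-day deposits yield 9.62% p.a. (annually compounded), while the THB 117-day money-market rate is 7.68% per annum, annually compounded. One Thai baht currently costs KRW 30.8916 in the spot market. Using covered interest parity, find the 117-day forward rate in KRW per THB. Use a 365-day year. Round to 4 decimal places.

T = 117/365 years.
KRW accumulates by (1 + 0.0962)^(117/365) = 1.02987992.
THB growth factor: (1 + 0.0768)^(117/365) = 1.02400204.
Forward (KRW per THB) = 30.8916 × 1.02987992 / 1.02400204 = 31.068921.

31.0689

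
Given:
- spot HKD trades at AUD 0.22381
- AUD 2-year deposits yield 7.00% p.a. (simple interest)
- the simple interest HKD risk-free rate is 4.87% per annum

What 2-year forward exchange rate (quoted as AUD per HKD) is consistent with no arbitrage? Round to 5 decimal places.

T = 2 years.
AUD accumulates by 1 + 0.0700×2 = 1.140000.
Growth of 1 HKD over T: 1 + 0.0487×2 = 1.097400.
So F = 0.22381 × 1.140000 / 1.097400 = 0.2324981 (AUD/HKD).

0.23250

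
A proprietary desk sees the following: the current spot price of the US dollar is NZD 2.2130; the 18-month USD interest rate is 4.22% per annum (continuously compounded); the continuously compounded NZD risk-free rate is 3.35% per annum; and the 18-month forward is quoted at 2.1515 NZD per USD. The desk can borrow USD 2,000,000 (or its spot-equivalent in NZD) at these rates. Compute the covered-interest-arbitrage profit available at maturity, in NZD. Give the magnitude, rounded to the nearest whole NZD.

NZD 69,904

T = 18/12 years.
Route A — deposit USD, sell forward: 2,000,000 × 1.065346395 × 2.1515 = NZD 4,584,185.54.
Route B — convert at spot, deposit NZD: 2,000,000 × 2.2130 × 1.051533947 = NZD 4,654,089.25.
The quoted forward undervalues USD, so borrow USD, convert to NZD at spot, deposit the NZD at 3.35%, and buy USD forward at 2.1515 to cover the loan.
The gap between the two covered legs is NZD 69,904.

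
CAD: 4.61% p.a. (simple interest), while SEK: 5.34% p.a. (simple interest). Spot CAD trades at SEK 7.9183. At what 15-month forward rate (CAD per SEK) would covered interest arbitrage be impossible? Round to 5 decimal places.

T = 15/12 years.
Growth of 1 SEK over T: 1 + 0.0534×15/12 = 1.066750.
CAD growth factor: 1 + 0.0461×15/12 = 1.057625.
So F = 7.9183 × 1.066750 / 1.057625 = 7.986618 (SEK/CAD).
Quoted the other way: 1/7.986618 = 0.12521 CAD per SEK.

0.12521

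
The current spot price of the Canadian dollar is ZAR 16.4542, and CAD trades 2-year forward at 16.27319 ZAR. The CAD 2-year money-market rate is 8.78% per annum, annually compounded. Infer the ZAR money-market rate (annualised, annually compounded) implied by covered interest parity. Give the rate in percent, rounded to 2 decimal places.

8.18%

T = 2 years.
CIP gives F = S · g_ZAR/g_CAD, so g_ZAR/g_CAD = 16.27319/16.4542 = 0.9889992.
CAD growth factor: (1 + 0.0878)^2 = 1.1833088.
Hence g_ZAR = 1.1702915.
r = 1.1702915^(1/2) − 1 = 0.081800 → 8.18%.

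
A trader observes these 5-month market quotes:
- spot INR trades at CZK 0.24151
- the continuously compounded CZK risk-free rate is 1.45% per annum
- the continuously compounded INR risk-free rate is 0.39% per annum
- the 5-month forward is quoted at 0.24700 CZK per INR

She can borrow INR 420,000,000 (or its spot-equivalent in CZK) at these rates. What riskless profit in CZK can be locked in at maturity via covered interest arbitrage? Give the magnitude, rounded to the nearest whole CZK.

T = 5/12 years.
Keep in INR, deliver into the forward: 420,000,000·1.00162632103·0.24700 = CZK 103,908,714.54.
Swap to CZK now, deposit: 420,000,000·0.24151·1.00605995435 = CZK 102,048,886.62.
The quoted forward overvalues INR, so borrow CZK, buy INR at spot, deposit the INR at 0.39%, and sell the proceeds forward at 0.24700.
Arbitrage profit = |103,908,714.54 − 102,048,886.62| = CZK 1,859,828.

CZK 1,859,828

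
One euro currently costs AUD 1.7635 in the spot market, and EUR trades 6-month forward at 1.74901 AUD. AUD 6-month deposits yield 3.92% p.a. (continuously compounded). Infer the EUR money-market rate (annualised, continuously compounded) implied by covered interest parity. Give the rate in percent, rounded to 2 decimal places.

T = 6/12 years.
CIP gives F = S · g_AUD/g_EUR, so g_AUD/g_EUR = 1.74901/1.7635 = 0.9917834.
AUD growth factor: e^(0.0392×6/12) = 1.0197933.
Hence g_EUR = 1.028242.
Take logs: ln 1.028242 / (6/12) = 0.055701, so 5.57%.

5.57%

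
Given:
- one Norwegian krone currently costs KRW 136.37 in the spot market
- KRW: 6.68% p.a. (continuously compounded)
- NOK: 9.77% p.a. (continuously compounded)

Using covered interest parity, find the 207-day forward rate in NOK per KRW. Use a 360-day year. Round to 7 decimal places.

T = 207/360 years.
KRW growth factor: e^(0.0668×207/360) = 1.0391572.
NOK growth factor: e^(0.0977×207/360) = 1.0577854.
CIP: F = S · (grow KRW)/(grow NOK) = 136.37 × 1.0391572/1.0577854 = 133.9684 KRW per NOK.
Quoted the other way: 1/133.9684 = 0.0074644 NOK per KRW.

0.0074644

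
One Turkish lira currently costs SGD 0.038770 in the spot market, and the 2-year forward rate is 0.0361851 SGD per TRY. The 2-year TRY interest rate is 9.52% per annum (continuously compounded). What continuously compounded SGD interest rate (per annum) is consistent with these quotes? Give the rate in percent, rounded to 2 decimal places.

T = 2 years.
F/S = 0.0361851/0.03877 = 0.9333273 = (growth of SGD) / (growth of TRY).
The TRY side grows by e^(0.0952×2) = 1.2097334.
Hence g_SGD = 1.1290772.
r = ln(1.1290772)/2 = 0.060700 → 6.07%.

6.07%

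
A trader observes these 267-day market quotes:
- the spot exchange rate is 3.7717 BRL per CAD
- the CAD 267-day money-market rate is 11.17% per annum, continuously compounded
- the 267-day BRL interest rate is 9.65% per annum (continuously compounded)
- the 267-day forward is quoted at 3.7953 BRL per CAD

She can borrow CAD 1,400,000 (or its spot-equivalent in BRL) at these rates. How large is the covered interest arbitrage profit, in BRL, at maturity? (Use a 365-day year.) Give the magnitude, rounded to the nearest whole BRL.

BRL 99,211

T = 267/365 years.
Route A — deposit CAD, sell forward: 1,400,000 × 1.08514033 × 3.7953 = BRL 5,765,806.33.
Route B — convert at spot, deposit BRL: 1,400,000 × 3.7717 × 1.073141589 = BRL 5,666,595.38.
The quoted forward overvalues CAD, so borrow BRL, buy CAD at spot, deposit the CAD at 11.17%, and sell the proceeds forward at 3.7953.
Profit = 5,765,806.33 − 5,666,595.38 = BRL 99,211.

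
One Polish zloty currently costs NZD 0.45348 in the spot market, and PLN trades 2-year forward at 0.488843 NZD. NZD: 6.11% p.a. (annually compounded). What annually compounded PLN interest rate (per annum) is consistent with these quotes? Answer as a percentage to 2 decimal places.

T = 2 years.
F/S = 0.488843/0.45348 = 1.0779814 = (growth of NZD) / (growth of PLN).
NZD growth factor: (1 + 0.0611)^2 = 1.1259332.
That pins the PLN growth at 1.044483.
Annualise: 1.044483^(1/2) − 1 = 0.022000 = 2.20%.

2.20%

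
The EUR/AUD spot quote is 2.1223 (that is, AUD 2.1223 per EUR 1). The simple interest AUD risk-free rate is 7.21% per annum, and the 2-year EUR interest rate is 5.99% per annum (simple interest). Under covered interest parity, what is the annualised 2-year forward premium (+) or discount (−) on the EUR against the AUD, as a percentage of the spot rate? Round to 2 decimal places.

T = 2 years.
No-arbitrage forward: 2.1223 × 1.144200 / 1.119800 = 2.1685441 AUD/EUR.
(F − S)/S ÷ T = (2.1685441 − 2.1223)/2.1223/2 = 0.010895 → 1.09%.

+1.09%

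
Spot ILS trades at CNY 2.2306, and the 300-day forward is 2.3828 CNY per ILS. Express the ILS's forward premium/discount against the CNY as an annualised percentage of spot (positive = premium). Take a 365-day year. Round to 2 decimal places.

+8.30%

T = 300/365 years.
ILS trades forward at +6.82328% vs spot over the period.
Annualise by dividing by T: 0.0682328 / (300/365) = 0.083017 → 8.30%.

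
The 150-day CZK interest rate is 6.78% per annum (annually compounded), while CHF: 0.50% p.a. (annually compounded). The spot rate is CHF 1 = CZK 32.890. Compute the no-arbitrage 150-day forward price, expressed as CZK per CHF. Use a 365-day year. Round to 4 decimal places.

33.7196

T = 150/365 years.
CZK accumulates by (1 + 0.0678)^(150/365) = 1.02732578.
CHF accumulates by (1 + 0.0050)^(150/365) = 1.00205178.
CIP: F = S · (grow CZK)/(grow CHF) = 32.89 × 1.02732578/1.00205178 = 33.719560 CZK per CHF.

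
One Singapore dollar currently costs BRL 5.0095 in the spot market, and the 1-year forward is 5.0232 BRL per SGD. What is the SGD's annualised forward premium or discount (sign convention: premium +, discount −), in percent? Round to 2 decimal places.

T = 1 year.
(F − S)/S = (5.0232 − 5.0095)/5.0095 = 0.0027348.
Per annum: 0.0027348 / 1 = 0.002735 = 0.27%.

+0.27%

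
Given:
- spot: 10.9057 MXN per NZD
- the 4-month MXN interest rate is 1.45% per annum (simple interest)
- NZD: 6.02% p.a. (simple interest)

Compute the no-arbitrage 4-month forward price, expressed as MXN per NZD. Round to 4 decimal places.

10.7428

T = 4/12 years.
MXN growth factor: 1 + 0.0145×4/12 = 1.00483333.
NZD growth factor: 1 + 0.0602×4/12 = 1.02006667.
Forward (MXN per NZD) = 10.9057 × 1.00483333 / 1.02006667 = 10.742838.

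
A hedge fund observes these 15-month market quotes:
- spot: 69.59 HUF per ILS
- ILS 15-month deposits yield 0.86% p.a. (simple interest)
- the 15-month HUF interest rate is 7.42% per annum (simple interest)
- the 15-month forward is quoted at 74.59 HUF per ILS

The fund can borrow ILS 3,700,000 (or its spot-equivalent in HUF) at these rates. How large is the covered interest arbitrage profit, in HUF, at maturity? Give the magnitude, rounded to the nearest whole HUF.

T = 15/12 years.
Invest the ILS and cover forward: 3,700,000 × 1.010750 × 74.59 = HUF 278,949,817.25.
Convert at spot and invest in HUF: 3,700,000 × 69.59 × 1.092750 = HUF 281,364,548.25.
The quoted forward undervalues ILS, so borrow ILS, convert to HUF at spot, deposit the HUF at 7.42%, and buy ILS forward at 74.59 to cover the loan.
Arbitrage profit = |278,949,817.25 − 281,364,548.25| = HUF 2,414,731.

HUF 2,414,731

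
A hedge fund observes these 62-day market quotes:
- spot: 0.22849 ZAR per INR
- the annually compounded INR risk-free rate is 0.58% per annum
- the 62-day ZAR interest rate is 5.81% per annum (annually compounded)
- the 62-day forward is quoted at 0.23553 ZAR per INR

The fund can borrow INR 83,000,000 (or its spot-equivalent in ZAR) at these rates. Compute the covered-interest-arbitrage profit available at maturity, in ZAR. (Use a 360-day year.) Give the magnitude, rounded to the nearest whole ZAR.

T = 62/360 years.
Route A — deposit INR, sell forward: 83,000,000 × 1.0009964994 × 0.23553 = ZAR 19,568,470.56.
Route B — convert at spot, deposit ZAR: 83,000,000 × 0.22849 × 1.0097736771 = ZAR 19,150,024.56.
The quoted forward overvalues INR, so borrow ZAR, buy INR at spot, deposit the INR at 0.58%, and sell the proceeds forward at 0.23553.
Profit = 19,568,470.56 − 19,150,024.56 = ZAR 418,446.

ZAR 418,446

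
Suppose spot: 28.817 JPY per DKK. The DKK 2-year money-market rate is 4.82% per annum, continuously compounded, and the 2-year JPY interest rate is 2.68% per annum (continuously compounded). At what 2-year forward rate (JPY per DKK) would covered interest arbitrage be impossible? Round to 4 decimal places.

T = 2 years.
Growth of 1 JPY over T: e^(0.0268×2) = 1.05506249.
DKK accumulates by e^(0.0482×2) = 1.10119946.
So F = 28.817 × 1.05506249 / 1.10119946 = 27.609654 (JPY/DKK).

27.6097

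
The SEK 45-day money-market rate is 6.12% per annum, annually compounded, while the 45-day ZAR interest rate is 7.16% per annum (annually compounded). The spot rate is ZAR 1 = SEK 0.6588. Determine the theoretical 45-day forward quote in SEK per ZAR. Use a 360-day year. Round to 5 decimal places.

0.65800

T = 45/360 years.
SEK accumulates by (1 + 0.0612)^(45/360) = 1.0074527.
Growth of 1 ZAR over T: (1 + 0.0716)^(45/360) = 1.0086816.
So F = 0.6588 × 1.0074527 / 1.0086816 = 0.6579974 (SEK/ZAR).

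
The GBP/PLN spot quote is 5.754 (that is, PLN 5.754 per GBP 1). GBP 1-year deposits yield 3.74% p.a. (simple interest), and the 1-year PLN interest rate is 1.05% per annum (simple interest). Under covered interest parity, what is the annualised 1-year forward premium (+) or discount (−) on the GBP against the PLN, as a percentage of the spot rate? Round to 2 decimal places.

T = 1 year.
No-arbitrage forward: 5.754 × 1.010500 / 1.037400 = 5.604798 PLN/GBP.
(F − S)/S ÷ T = (5.604798 − 5.754)/5.754/1 = -0.025930 → -2.59%.

-2.59%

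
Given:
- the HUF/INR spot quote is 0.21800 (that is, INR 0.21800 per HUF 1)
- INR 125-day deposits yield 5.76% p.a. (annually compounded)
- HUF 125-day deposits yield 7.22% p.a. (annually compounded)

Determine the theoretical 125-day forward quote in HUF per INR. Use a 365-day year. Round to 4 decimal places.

4.6087

T = 125/365 years.
INR growth factor: (1 + 0.0576)^(125/365) = 1.0193639.
HUF growth factor: (1 + 0.0722)^(125/365) = 1.0241615.
CIP: F = S · (grow INR)/(grow HUF) = 0.218 × 1.0193639/1.0241615 = 0.2169788 INR per HUF.
Invert for HUF per INR: 1 / 0.2169788 = 4.6087.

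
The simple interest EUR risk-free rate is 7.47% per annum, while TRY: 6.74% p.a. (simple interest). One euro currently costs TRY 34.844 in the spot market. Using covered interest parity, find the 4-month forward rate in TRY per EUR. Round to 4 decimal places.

34.7613

T = 4/12 years.
TRY growth factor: 1 + 0.0674×4/12 = 1.02246667.
Growth of 1 EUR over T: 1 + 0.0747×4/12 = 1.024900.
So F = 34.844 × 1.02246667 / 1.024900 = 34.761273 (TRY/EUR).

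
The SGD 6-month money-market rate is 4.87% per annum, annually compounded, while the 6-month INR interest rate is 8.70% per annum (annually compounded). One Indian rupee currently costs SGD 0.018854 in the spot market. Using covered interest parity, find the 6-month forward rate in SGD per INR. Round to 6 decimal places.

0.018519

T = 6/12 years.
SGD accumulates by (1 + 0.0487)^(6/12) = 1.0240605.
INR accumulates by (1 + 0.0870)^(6/12) = 1.0425929.
Forward (SGD per INR) = 0.018854 × 1.0240605 / 1.0425929 = 0.01851886.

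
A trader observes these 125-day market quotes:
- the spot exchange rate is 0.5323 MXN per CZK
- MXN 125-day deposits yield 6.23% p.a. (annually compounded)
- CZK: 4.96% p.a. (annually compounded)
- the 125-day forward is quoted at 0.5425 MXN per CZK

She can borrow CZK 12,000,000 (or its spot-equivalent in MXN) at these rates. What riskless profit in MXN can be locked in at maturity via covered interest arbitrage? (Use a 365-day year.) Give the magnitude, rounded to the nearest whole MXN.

MXN 97,641

T = 125/365 years.
Route A — deposit CZK, sell forward: 12,000,000 × 1.016716658 × 0.5425 = MXN 6,618,825.44.
Route B — convert at spot, deposit MXN: 12,000,000 × 0.5323 × 1.020913063 = MXN 6,521,184.28.
The quoted forward overvalues CZK, so borrow MXN, buy CZK at spot, deposit the CZK at 4.96%, and sell the proceeds forward at 0.5425.
Profit = 6,618,825.44 − 6,521,184.28 = MXN 97,641.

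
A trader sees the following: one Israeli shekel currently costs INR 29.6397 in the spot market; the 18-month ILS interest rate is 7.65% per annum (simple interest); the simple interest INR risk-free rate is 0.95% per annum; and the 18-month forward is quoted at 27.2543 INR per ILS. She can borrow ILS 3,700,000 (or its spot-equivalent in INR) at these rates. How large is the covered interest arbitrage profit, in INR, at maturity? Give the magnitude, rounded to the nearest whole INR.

T = 18/12 years.
Route A — deposit ILS, sell forward: 3,700,000 × 1.114750 × 27.2543 = INR 112,412,404.42.
Route B — convert at spot, deposit INR: 3,700,000 × 29.6397 × 1.014250 = INR 111,229,643.18.
The quoted forward overvalues ILS, so borrow INR, buy ILS at spot, deposit the ILS at 7.65%, and sell the proceeds forward at 27.2543.
The gap between the two covered legs is INR 1,182,761.

INR 1,182,761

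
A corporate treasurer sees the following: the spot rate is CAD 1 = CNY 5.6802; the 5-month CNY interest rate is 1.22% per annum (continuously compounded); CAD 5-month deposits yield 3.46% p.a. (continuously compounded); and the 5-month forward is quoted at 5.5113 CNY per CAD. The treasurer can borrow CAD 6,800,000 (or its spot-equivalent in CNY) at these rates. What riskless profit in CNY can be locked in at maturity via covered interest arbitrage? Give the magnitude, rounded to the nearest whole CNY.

T = 5/12 years.
Keep in CAD, deliver into the forward: 6,800,000·1.014521088·5.5113 = CNY 38,021,044.49.
Swap to CNY now, deposit: 6,800,000·5.6802·1.0050962754 = CNY 38,822,205.47.
The quoted forward undervalues CAD, so borrow CAD, convert to CNY at spot, deposit the CNY at 1.22%, and buy CAD forward at 5.5113 to cover the loan.
Profit = 38,822,205.47 − 38,021,044.49 = CNY 801,161.

CNY 801,161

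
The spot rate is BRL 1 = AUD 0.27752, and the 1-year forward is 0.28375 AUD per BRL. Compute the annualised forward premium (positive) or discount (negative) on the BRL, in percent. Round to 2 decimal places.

T = 1 year.
(F − S)/S = (0.28375 − 0.27752)/0.27752 = 0.0224488.
Annualise by dividing by T: 0.0224488 / 1 = 0.022449 → 2.24%.

+2.24%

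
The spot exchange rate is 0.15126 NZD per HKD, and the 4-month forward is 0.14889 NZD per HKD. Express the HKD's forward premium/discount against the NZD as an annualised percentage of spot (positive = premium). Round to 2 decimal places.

-4.70%

T = 4/12 years.
(F − S)/S = (0.14889 − 0.15126)/0.15126 = -0.0156684.
Per annum: -0.0156684 / (4/12) = -0.047005 = -4.70%.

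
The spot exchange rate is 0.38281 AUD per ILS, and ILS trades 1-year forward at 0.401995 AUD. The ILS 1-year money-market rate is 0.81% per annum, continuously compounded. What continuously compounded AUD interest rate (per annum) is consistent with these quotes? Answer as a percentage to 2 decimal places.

T = 1 year.
F/S = 0.401995/0.38281 = 1.0501162 = (growth of AUD) / (growth of ILS).
The ILS side grows by e^(0.0081×1) = 1.0081329.
So the AUD growth factor = 1.0586567.
Take logs: ln 1.0586567 / 1 = 0.057001, so 5.70%.

5.70%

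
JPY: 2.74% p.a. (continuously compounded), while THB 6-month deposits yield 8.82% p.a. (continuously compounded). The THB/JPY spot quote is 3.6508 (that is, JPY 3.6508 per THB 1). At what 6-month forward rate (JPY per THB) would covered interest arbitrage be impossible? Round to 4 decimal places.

3.5415

T = 6/12 years.
JPY accumulates by e^(0.0274×6/12) = 1.0137943.
THB growth factor: e^(0.0882×6/12) = 1.0450869.
Forward (JPY per THB) = 3.6508 × 1.0137943 / 1.0450869 = 3.541486.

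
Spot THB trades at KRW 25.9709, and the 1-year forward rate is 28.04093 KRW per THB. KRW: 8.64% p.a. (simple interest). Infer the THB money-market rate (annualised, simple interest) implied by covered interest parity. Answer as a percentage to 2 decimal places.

T = 1 year.
CIP gives F = S · g_KRW/g_THB, so g_KRW/g_THB = 28.04093/25.9709 = 1.0797057.
KRW growth factor: 1 + 0.0864×1 = 1.086400.
Hence g_THB = 1.0062001.
r = (1.0062001 − 1)/1 = 0.006200 → 0.62%.

0.62%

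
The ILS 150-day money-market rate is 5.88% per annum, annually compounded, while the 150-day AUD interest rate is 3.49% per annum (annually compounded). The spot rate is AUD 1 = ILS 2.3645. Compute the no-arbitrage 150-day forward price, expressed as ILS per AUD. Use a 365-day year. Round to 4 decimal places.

T = 150/365 years.
Growth of 1 ILS over T: (1 + 0.0588)^(150/365) = 1.0237585.
Growth of 1 AUD over T: (1 + 0.0349)^(150/365) = 1.0141977.
CIP: F = S · (grow ILS)/(grow AUD) = 2.3645 × 1.0237585/1.0141977 = 2.386790 ILS per AUD.

2.3868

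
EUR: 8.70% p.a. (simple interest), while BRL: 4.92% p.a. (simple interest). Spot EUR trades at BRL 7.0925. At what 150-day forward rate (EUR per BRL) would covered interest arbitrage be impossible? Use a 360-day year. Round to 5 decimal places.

T = 150/360 years.
BRL growth factor: 1 + 0.0492×150/360 = 1.020500.
Growth of 1 EUR over T: 1 + 0.0870×150/360 = 1.036250.
So F = 7.0925 × 1.020500 / 1.036250 = 6.984701 (BRL/EUR).
Quoted the other way: 1/6.984701 = 0.14317 EUR per BRL.

0.14317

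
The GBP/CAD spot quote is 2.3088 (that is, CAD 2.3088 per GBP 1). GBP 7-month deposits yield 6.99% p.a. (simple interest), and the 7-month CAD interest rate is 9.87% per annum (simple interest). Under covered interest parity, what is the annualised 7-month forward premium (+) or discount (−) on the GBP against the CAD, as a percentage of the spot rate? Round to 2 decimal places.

T = 7/12 years.
CIP forward (CAD per GBP) = 2.3088 × 1.057575/1.040775 = 2.3460682.
(F − S)/S ÷ T = (2.3460682 − 2.3088)/2.3088/(7/12) = 0.027672 → 2.77%.

+2.77%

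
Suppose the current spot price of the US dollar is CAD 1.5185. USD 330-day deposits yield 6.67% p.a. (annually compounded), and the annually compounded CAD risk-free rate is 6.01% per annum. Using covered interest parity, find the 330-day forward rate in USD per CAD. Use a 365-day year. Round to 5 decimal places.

0.66225

T = 330/365 years.
CAD accumulates by (1 + 0.0601)^(330/365) = 1.0541837.
USD growth factor: (1 + 0.0667)^(330/365) = 1.0601158.
So F = 1.5185 × 1.0541837 / 1.0601158 = 1.510003 (CAD/USD).
Invert for USD per CAD: 1 / 1.510003 = 0.66225.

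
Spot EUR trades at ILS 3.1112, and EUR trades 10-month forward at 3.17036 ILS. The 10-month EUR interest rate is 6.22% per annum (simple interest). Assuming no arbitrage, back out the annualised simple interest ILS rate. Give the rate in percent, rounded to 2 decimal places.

8.62%

T = 10/12 years.
CIP gives F = S · g_ILS/g_EUR, so g_ILS/g_EUR = 3.17036/3.1112 = 1.0190152.
The EUR side grows by 1 + 0.0622×10/12 = 1.0518333.
So the ILS growth factor = 1.0718341.
r = (1.0718341 − 1)/(10/12) = 0.086201 → 8.62%.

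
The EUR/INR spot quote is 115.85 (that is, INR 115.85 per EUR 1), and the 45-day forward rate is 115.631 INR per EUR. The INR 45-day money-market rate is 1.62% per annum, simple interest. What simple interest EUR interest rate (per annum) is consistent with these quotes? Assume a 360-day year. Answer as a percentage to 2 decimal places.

T = 45/360 years.
F/S = 115.631/115.85 = 0.9981096 = (growth of INR) / (growth of EUR).
INR growth factor: 1 + 0.0162×45/360 = 1.002025.
So the EUR growth factor = 1.0039228.
(1.0039228 − 1)/T = 0.031382, i.e. 3.14%.

3.14%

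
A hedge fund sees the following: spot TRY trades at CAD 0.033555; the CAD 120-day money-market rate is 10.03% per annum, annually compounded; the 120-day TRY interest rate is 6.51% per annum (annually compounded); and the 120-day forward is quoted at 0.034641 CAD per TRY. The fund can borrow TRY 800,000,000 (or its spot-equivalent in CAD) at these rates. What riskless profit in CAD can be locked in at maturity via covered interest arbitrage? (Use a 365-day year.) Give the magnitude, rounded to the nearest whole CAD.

T = 120/365 years.
Keep in TRY, deliver into the forward: 800,000,000·1.0209513741·0.034641 = CAD 28,293,421.24.
Swap to CAD now, deposit: 800,000,000·0.033555·1.0319234678 = CAD 27,700,953.57.
The quoted forward overvalues TRY, so borrow CAD, buy TRY at spot, deposit the TRY at 6.51%, and sell the proceeds forward at 0.034641.
Arbitrage profit = |28,293,421.24 − 27,700,953.57| = CAD 592,468.

CAD 592,468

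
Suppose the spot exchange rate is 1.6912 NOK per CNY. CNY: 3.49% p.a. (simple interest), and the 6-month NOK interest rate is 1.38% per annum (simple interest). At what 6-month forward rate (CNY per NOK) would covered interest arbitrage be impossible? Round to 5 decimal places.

0.59749

T = 6/12 years.
NOK growth factor: 1 + 0.0138×6/12 = 1.006900.
CNY growth factor: 1 + 0.0349×6/12 = 1.017450.
So F = 1.6912 × 1.006900 / 1.017450 = 1.673664 (NOK/CNY).
Quoted the other way: 1/1.673664 = 0.59749 CNY per NOK.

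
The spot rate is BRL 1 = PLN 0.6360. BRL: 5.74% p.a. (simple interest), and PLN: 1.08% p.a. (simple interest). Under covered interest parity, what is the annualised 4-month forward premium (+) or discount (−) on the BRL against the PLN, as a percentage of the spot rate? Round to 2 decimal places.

T = 4/12 years.
No-arbitrage forward: 0.636 × 1.003600 / 1.0191333 = 0.6263063 PLN/BRL.
(F − S)/S ÷ T = (0.6263063 − 0.636)/0.636/(4/12) = -0.045725 → -4.57%.

-4.57%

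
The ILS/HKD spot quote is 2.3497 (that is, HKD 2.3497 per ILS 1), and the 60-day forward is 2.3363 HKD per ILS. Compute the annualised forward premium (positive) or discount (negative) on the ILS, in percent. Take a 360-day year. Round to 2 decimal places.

T = 60/360 years.
ILS trades forward at -0.57029% vs spot over the period.
×(1/T) gives -3.42% p.a.

-3.42%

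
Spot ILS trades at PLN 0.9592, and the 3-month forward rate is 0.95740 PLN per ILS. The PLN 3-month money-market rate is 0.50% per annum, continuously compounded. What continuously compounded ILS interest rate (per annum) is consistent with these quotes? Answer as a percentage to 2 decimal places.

T = 3/12 years.
CIP gives F = S · g_PLN/g_ILS, so g_PLN/g_ILS = 0.9574/0.9592 = 0.9981234.
PLN growth factor: e^(0.0050×3/12) = 1.0012508.
So the ILS growth factor = 1.0031333.
r = ln(1.0031333)/(3/12) = 0.012514 → 1.25%.

1.25%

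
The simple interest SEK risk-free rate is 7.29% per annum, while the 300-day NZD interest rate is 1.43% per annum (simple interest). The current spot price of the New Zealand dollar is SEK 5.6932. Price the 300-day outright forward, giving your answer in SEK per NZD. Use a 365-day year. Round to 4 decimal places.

5.9642

T = 300/365 years.
SEK growth factor: 1 + 0.0729×300/365 = 1.0599178.
NZD accumulates by 1 + 0.0143×300/365 = 1.0117534.
Forward (SEK per NZD) = 5.6932 × 1.0599178 / 1.0117534 = 5.964224.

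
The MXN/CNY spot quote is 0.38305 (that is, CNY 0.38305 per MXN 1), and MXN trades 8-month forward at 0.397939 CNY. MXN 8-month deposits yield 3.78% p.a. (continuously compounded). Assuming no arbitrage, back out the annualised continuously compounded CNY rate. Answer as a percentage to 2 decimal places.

9.50%

T = 8/12 years.
By CIP, F/S equals the CNY-to-MXN growth ratio: 0.397939/0.38305 = 1.0388696.
The MXN side grows by e^(0.0378×8/12) = 1.0255202.
That pins the CNY growth at 1.0653818.
Take logs: ln 1.0653818 / (8/12) = 0.095000, so 9.50%.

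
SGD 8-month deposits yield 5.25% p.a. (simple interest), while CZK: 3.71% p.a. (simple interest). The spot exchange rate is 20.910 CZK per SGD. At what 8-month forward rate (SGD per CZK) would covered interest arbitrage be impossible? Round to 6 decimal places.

0.048303

T = 8/12 years.
CZK growth factor: 1 + 0.0371×8/12 = 1.0247333.
Growth of 1 SGD over T: 1 + 0.0525×8/12 = 1.035000.
Forward (CZK per SGD) = 20.91 × 1.0247333 / 1.035000 = 20.70258.
Quoted the other way: 1/20.70258 = 0.048303 SGD per CZK.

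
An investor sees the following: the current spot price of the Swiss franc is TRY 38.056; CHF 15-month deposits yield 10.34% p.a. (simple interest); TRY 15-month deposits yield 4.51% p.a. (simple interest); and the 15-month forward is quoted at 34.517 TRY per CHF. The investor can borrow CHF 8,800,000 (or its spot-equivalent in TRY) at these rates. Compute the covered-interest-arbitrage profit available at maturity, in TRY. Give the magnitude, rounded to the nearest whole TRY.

T = 15/12 years.
Route A — deposit CHF, sell forward: 8,800,000 × 1.129250 × 34.517 = TRY 343,009,235.80.
Route B — convert at spot, deposit TRY: 8,800,000 × 38.056 × 1.056375 = TRY 353,772,381.60.
The quoted forward undervalues CHF, so borrow CHF, convert to TRY at spot, deposit the TRY at 4.51%, and buy CHF forward at 34.517 to cover the loan.
Arbitrage profit = |343,009,235.80 − 353,772,381.60| = TRY 10,763,146.

TRY 10,763,146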